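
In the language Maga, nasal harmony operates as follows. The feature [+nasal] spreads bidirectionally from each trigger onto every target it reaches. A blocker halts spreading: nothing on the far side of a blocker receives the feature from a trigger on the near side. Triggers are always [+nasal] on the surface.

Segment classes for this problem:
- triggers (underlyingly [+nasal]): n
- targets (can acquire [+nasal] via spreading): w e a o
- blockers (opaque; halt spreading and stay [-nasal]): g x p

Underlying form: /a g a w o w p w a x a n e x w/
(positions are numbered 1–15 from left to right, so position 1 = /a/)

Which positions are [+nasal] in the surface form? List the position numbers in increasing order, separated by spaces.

11 12 13

From /n/ at 12 rightward: 13 /e/ → [+nasal]; 14 /x/ blocks.
From /n/ at 12 leftward: 11 /a/ → [+nasal]; 10 /x/ blocks.
Targets with no active source: positions 1 3 4 5 6 8 9 15 stay [-nasal].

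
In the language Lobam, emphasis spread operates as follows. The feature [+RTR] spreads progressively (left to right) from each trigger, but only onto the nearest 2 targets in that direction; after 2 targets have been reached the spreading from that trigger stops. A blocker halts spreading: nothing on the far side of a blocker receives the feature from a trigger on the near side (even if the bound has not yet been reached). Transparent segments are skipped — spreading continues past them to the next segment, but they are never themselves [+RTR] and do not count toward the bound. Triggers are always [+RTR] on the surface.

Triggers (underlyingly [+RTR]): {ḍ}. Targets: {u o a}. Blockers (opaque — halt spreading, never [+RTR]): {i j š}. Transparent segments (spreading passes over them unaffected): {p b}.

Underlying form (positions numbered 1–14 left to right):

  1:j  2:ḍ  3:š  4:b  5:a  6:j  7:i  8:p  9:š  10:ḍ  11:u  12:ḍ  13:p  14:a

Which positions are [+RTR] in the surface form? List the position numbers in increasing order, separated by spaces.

From /ḍ/ at 2 rightward: 3 /š/ blocks.
From /ḍ/ at 10 rightward: 11 /u/ → [+RTR]; 12 /ḍ/ is itself a trigger — this domain ends here.
From /ḍ/ at 12 rightward: 13 /p/ transparent; 14 /a/ → [+RTR]; word edge.
Target with no active source: position 5 stays [-emphatic].

2 10 11 12 14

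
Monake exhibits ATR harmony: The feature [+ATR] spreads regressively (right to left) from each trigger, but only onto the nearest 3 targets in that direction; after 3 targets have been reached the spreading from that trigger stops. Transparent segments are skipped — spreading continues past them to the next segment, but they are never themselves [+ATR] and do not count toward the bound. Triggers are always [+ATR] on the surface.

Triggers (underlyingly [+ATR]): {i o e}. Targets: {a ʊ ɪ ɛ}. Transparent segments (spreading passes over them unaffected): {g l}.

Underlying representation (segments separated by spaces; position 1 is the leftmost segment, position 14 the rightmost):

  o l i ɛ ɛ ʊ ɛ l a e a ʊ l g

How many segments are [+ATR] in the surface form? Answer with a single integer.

6

From /o/ at 1 leftward: word edge.
From /i/ at 3 leftward: 2 /l/ transparent; 1 /o/ is itself a trigger — this domain ends here.
From /e/ at 10 leftward: 9 /a/ → [+ATR]; 8 /l/ transparent; 7 /ɛ/ → [+ATR]; 6 /ʊ/ → [+ATR]; bound reached.
Targets with no active source: positions 4 5 11 12 stay [-ATR].
[+ATR] positions on the surface: 1 3 6 7 9 10.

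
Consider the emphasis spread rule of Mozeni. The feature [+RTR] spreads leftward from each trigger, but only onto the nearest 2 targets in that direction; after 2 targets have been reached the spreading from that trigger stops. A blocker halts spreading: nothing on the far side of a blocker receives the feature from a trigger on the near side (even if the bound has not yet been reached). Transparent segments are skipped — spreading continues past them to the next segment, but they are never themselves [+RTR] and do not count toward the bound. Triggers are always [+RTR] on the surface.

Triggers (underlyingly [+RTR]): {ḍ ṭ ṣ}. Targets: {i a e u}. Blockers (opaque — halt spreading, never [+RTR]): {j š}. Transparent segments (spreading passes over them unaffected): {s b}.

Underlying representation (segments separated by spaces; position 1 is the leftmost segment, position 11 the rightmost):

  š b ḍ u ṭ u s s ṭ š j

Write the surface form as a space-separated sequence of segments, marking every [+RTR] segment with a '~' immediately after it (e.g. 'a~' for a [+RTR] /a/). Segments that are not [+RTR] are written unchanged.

š b ḍ~ u~ ṭ~ u~ s s ṭ~ š j

From /ḍ/ at 3 leftward: 2 /b/ transparent; 1 /š/ blocks.
From /ṭ/ at 5 leftward: 4 /u/ → [+RTR]; 3 /ḍ/ is itself a trigger — this domain ends here.
From /ṭ/ at 9 leftward: 8 /s/ transparent; 7 /s/ transparent; 6 /u/ → [+RTR]; 5 /ṭ/ is itself a trigger — this domain ends here.
[+RTR] positions on the surface: 3 4 5 6 9.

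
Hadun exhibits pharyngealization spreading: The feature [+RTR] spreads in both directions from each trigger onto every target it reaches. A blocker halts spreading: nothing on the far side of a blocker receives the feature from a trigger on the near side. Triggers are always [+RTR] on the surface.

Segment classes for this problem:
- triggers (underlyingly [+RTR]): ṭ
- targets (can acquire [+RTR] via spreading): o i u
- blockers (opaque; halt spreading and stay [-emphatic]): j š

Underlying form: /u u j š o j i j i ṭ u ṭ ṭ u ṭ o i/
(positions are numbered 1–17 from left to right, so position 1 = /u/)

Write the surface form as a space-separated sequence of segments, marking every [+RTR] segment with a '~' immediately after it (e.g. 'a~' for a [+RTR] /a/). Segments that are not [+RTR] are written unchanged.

From /ṭ/ at 10 rightward: 11 /u/ → [+RTR]; 12 /ṭ/ is itself a trigger — this domain ends here.
From /ṭ/ at 10 leftward: 9 /i/ → [+RTR]; 8 /j/ blocks.
From /ṭ/ at 12 rightward: 13 /ṭ/ is itself a trigger — this domain ends here.
From /ṭ/ at 12 leftward: 11 /u/ → [+RTR]; 10 /ṭ/ is itself a trigger — this domain ends here.
From /ṭ/ at 13 rightward: 14 /u/ → [+RTR]; 15 /ṭ/ is itself a trigger — this domain ends here.
From /ṭ/ at 13 leftward: 12 /ṭ/ is itself a trigger — this domain ends here.
From /ṭ/ at 15 rightward: 16 /o/ → [+RTR]; 17 /i/ → [+RTR]; word edge.
From /ṭ/ at 15 leftward: 14 /u/ → [+RTR]; 13 /ṭ/ is itself a trigger — this domain ends here.
Targets with no active source: positions 1 2 5 7 stay [-emphatic].
[+RTR] positions on the surface: 9 10 11 12 13 14 15 16 17.

u u j š o j i j i~ ṭ~ u~ ṭ~ ṭ~ u~ ṭ~ o~ i~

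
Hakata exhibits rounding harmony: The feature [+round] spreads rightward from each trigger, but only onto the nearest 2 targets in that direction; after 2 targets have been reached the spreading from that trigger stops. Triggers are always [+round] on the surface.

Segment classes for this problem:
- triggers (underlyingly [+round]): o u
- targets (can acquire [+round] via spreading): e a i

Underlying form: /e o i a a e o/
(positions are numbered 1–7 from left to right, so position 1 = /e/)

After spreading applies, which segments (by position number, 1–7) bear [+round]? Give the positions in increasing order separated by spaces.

From /o/ at 2 rightward: 3 /i/ → [+round]; 4 /a/ → [+round]; bound reached.
From /o/ at 7 rightward: word edge.
Targets with no active source: positions 1 5 6 stay [-round].

2 3 4 7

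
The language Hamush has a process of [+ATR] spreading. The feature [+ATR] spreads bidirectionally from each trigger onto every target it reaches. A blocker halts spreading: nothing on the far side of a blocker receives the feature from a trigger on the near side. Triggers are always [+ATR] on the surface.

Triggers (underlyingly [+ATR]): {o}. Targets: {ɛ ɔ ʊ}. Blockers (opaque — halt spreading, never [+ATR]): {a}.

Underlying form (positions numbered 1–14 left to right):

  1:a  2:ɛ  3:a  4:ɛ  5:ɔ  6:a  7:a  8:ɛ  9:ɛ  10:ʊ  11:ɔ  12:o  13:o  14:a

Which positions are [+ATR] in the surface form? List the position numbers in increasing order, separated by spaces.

8 9 10 11 12 13

From /o/ at 12 rightward: 13 /o/ is itself a trigger — this domain ends here.
From /o/ at 12 leftward: 11 /ɔ/ → [+ATR]; 10 /ʊ/ → [+ATR]; 9 /ɛ/ → [+ATR]; 8 /ɛ/ → [+ATR]; 7 /a/ blocks.
From /o/ at 13 rightward: 14 /a/ blocks.
From /o/ at 13 leftward: 12 /o/ is itself a trigger — this domain ends here.
Targets with no active source: positions 2 4 5 stay [-ATR].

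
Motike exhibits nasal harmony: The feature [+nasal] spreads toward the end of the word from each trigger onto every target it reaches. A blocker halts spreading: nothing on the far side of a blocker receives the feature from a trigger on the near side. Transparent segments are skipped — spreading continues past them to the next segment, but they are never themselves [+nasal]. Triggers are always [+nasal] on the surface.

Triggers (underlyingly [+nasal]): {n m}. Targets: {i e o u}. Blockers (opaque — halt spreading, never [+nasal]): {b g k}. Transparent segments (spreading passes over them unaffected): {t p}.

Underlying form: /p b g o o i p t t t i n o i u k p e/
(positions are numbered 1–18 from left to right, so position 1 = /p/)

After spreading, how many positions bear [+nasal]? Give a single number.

4

From /n/ at 12 rightward: 13 /o/ → [+nasal]; 14 /i/ → [+nasal]; 15 /u/ → [+nasal]; 16 /k/ blocks.
Targets with no active source: positions 4 5 6 11 18 stay [-nasal].
[+nasal] positions on the surface: 12 13 14 15.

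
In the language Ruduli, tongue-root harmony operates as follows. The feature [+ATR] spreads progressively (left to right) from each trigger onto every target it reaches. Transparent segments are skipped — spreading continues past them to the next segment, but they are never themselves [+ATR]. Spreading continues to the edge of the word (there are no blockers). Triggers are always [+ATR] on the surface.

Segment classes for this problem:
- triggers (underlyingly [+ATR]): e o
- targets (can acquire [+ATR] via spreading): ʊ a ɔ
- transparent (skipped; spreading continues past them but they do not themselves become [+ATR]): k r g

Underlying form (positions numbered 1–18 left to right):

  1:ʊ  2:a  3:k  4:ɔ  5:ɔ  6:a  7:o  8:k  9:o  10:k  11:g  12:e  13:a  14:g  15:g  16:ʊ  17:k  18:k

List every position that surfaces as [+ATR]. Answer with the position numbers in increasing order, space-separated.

From /o/ at 7 rightward: 8 /k/ transparent; 9 /o/ is itself a trigger — this domain ends here.
From /o/ at 9 rightward: 10 /k/ transparent; 11 /g/ transparent; 12 /e/ is itself a trigger — this domain ends here.
From /e/ at 12 rightward: 13 /a/ → [+ATR]; 14 /g/ transparent; 15 /g/ transparent; 16 /ʊ/ → [+ATR]; 17 /k/ transparent; 18 /k/ transparent; word edge.
Targets with no active source: positions 1 2 4 5 6 stay [-ATR].

7 9 12 13 16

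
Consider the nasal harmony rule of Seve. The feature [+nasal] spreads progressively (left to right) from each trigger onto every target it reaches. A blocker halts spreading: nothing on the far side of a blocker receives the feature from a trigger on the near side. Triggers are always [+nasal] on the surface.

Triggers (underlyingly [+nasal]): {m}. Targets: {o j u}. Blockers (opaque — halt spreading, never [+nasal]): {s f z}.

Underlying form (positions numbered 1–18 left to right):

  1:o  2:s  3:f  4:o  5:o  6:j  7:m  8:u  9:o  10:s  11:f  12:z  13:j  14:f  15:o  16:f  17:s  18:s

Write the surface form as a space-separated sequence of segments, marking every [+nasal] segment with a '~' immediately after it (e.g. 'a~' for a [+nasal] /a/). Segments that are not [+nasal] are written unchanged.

From /m/ at 7 rightward: 8 /u/ → [+nasal]; 9 /o/ → [+nasal]; 10 /s/ blocks.
Targets with no active source: positions 1 4 5 6 13 15 stay [-nasal].
[+nasal] positions on the surface: 7 8 9.

o s f o o j m~ u~ o~ s f z j f o f s s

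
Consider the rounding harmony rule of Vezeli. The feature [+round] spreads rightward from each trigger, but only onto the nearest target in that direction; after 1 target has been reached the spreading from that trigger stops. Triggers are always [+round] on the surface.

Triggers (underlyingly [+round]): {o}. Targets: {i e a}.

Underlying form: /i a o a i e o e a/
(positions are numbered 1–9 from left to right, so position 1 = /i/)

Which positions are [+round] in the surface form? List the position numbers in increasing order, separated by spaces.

3 4 7 8

From /o/ at 3 rightward: 4 /a/ → [+round]; bound reached.
From /o/ at 7 rightward: 8 /e/ → [+round]; bound reached.
Targets with no active source: positions 1 2 5 6 9 stay [-round].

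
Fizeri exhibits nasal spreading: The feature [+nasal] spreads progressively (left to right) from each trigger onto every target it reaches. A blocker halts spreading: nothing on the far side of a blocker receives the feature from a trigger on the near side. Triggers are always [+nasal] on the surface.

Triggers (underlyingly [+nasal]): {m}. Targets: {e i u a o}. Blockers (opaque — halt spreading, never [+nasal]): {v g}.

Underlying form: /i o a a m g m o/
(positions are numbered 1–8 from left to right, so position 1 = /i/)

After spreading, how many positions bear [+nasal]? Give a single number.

3

From /m/ at 5 rightward: 6 /g/ blocks.
From /m/ at 7 rightward: 8 /o/ → [+nasal]; word edge.
Targets with no active source: positions 1 2 3 4 stay [-nasal].
[+nasal] positions on the surface: 5 7 8.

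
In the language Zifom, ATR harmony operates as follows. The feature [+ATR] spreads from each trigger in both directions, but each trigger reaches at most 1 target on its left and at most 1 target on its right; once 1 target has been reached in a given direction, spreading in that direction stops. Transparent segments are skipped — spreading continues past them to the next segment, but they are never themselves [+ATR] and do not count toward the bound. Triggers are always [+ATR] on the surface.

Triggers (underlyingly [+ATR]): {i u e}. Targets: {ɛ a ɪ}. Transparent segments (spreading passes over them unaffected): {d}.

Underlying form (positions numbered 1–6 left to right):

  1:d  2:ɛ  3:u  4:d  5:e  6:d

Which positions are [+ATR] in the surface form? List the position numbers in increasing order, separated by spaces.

2 3 5

From /u/ at 3 rightward: 4 /d/ transparent; 5 /e/ is itself a trigger — this domain ends here.
From /u/ at 3 leftward: 2 /ɛ/ → [+ATR]; bound reached.
From /e/ at 5 rightward: 6 /d/ transparent; word edge.
From /e/ at 5 leftward: 4 /d/ transparent; 3 /u/ is itself a trigger — this domain ends here.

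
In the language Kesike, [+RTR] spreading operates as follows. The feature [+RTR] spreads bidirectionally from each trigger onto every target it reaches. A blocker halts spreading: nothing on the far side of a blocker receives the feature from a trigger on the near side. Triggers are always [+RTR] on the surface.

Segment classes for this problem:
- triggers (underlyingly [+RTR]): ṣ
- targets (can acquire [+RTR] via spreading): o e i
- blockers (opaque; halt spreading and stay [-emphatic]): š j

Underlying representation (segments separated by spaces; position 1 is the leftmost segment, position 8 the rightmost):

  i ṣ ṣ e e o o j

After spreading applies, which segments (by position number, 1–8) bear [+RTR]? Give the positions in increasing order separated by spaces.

1 2 3 4 5 6 7

From /ṣ/ at 2 rightward: 3 /ṣ/ is itself a trigger — this domain ends here.
From /ṣ/ at 2 leftward: 1 /i/ → [+RTR]; word edge.
From /ṣ/ at 3 rightward: 4 /e/ → [+RTR]; 5 /e/ → [+RTR]; 6 /o/ → [+RTR]; 7 /o/ → [+RTR]; 8 /j/ blocks.
From /ṣ/ at 3 leftward: 2 /ṣ/ is itself a trigger — this domain ends here.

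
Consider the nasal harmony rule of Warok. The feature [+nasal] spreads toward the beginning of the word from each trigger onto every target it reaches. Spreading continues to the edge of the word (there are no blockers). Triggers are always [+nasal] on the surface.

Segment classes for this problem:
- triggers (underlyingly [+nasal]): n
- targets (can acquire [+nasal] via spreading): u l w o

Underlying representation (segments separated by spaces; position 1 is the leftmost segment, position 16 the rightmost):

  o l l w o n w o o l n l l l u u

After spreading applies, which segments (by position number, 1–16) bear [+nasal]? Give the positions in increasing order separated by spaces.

1 2 3 4 5 6 7 8 9 10 11

From /n/ at 6 leftward: 5 /o/ → [+nasal]; 4 /w/ → [+nasal]; 3 /l/ → [+nasal]; 2 /l/ → [+nasal]; 1 /o/ → [+nasal]; word edge.
From /n/ at 11 leftward: 10 /l/ → [+nasal]; 9 /o/ → [+nasal]; 8 /o/ → [+nasal]; 7 /w/ → [+nasal]; 6 /n/ is itself a trigger — this domain ends here.
Targets with no active source: positions 12 13 14 15 16 stay [-nasal].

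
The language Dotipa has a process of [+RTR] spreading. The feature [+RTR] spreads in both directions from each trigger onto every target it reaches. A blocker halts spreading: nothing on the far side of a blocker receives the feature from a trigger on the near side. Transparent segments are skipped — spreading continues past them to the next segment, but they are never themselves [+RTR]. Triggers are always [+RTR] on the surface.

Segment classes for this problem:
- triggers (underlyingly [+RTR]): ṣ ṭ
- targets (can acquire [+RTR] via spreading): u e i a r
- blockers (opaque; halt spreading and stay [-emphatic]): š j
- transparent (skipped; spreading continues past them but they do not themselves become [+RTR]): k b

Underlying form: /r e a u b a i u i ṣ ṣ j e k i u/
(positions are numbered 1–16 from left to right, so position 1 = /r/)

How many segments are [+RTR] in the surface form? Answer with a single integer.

10

From /ṣ/ at 10 rightward: 11 /ṣ/ is itself a trigger — this domain ends here.
From /ṣ/ at 10 leftward: 9 /i/ → [+RTR]; 8 /u/ → [+RTR]; 7 /i/ → [+RTR]; 6 /a/ → [+RTR]; 5 /b/ transparent; 4 /u/ → [+RTR]; 3 /a/ → [+RTR]; 2 /e/ → [+RTR]; 1 /r/ → [+RTR]; word edge.
From /ṣ/ at 11 rightward: 12 /j/ blocks.
From /ṣ/ at 11 leftward: 10 /ṣ/ is itself a trigger — this domain ends here.
Targets with no active source: positions 13 15 16 stay [-emphatic].
[+RTR] positions on the surface: 1 2 3 4 6 7 8 9 10 11.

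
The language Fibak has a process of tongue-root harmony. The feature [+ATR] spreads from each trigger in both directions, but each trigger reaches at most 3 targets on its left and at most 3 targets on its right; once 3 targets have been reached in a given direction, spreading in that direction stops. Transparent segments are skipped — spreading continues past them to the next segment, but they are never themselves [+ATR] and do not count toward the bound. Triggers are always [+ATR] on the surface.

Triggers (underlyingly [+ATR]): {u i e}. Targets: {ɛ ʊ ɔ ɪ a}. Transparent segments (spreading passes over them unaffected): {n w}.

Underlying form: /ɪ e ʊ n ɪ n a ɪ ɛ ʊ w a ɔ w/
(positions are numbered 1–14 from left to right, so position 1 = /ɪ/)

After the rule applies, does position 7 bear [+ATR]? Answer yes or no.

From /e/ at 2 rightward: 3 /ʊ/ → [+ATR]; 4 /n/ transparent; 5 /ɪ/ → [+ATR]; 6 /n/ transparent; 7 /a/ → [+ATR]; bound reached.
From /e/ at 2 leftward: 1 /ɪ/ → [+ATR]; word edge.
Targets with no active source: positions 8 9 10 12 13 stay [-ATR].
[+ATR] positions on the surface: 1 2 3 5 7.

yes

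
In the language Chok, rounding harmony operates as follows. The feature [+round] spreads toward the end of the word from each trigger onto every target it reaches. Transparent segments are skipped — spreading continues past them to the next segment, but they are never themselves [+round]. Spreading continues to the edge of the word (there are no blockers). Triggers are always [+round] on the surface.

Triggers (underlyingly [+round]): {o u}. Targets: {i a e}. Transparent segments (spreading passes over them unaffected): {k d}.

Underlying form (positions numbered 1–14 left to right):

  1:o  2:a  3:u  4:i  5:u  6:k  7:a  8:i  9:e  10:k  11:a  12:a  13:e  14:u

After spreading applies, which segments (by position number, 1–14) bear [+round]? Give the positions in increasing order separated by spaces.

1 2 3 4 5 7 8 9 11 12 13 14

From /o/ at 1 rightward: 2 /a/ → [+round]; 3 /u/ is itself a trigger — this domain ends here.
From /u/ at 3 rightward: 4 /i/ → [+round]; 5 /u/ is itself a trigger — this domain ends here.
From /u/ at 5 rightward: 6 /k/ transparent; 7 /a/ → [+round]; 8 /i/ → [+round]; 9 /e/ → [+round]; 10 /k/ transparent; 11 /a/ → [+round]; 12 /a/ → [+round]; 13 /e/ → [+round]; 14 /u/ is itself a trigger — this domain ends here.
From /u/ at 14 rightward: word edge.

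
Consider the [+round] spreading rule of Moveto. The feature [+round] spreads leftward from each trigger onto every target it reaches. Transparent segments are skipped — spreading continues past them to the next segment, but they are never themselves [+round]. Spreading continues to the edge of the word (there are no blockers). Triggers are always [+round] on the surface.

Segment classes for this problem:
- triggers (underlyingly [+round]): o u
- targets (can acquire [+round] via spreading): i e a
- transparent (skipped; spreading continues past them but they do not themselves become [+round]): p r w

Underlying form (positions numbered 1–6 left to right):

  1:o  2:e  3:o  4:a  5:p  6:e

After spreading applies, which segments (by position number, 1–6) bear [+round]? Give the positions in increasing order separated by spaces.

From /o/ at 1 leftward: word edge.
From /o/ at 3 leftward: 2 /e/ → [+round]; 1 /o/ is itself a trigger — this domain ends here.
Targets with no active source: positions 4 6 stay [-round].

1 2 3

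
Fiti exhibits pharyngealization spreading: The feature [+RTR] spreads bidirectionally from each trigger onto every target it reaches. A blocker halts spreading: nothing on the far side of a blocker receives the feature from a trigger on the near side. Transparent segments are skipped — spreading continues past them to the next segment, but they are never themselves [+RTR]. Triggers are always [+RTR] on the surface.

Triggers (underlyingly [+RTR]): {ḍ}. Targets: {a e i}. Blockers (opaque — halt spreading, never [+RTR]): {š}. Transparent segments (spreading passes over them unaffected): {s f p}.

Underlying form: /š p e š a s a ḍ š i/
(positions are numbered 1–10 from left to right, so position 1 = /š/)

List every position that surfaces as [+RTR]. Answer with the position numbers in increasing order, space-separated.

5 7 8

From /ḍ/ at 8 rightward: 9 /š/ blocks.
From /ḍ/ at 8 leftward: 7 /a/ → [+RTR]; 6 /s/ transparent; 5 /a/ → [+RTR]; 4 /š/ blocks.
Targets with no active source: positions 3 10 stay [-emphatic].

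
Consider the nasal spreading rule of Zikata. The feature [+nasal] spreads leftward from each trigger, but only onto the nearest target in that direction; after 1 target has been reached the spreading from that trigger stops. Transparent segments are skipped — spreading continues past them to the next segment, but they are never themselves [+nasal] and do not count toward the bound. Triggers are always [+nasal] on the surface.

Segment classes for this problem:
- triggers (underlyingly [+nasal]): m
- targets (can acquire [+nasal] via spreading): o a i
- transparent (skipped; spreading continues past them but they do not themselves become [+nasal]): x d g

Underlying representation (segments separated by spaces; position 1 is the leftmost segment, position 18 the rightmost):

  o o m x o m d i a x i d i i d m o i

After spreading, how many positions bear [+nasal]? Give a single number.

From /m/ at 3 leftward: 2 /o/ → [+nasal]; bound reached.
From /m/ at 6 leftward: 5 /o/ → [+nasal]; bound reached.
From /m/ at 16 leftward: 15 /d/ transparent; 14 /i/ → [+nasal]; bound reached.
Targets with no active source: positions 1 8 9 11 13 17 18 stay [-nasal].
[+nasal] positions on the surface: 2 3 5 6 14 16.

6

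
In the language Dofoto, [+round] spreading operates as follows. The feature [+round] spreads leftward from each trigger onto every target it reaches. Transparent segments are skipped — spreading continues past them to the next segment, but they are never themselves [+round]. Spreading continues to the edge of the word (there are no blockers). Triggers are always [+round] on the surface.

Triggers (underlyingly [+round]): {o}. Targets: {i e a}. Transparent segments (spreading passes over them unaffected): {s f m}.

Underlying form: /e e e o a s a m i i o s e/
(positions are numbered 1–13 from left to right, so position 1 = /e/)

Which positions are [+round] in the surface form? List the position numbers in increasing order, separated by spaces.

1 2 3 4 5 7 9 10 11

From /o/ at 4 leftward: 3 /e/ → [+round]; 2 /e/ → [+round]; 1 /e/ → [+round]; word edge.
From /o/ at 11 leftward: 10 /i/ → [+round]; 9 /i/ → [+round]; 8 /m/ transparent; 7 /a/ → [+round]; 6 /s/ transparent; 5 /a/ → [+round]; 4 /o/ is itself a trigger — this domain ends here.
Target with no active source: position 13 stays [-round].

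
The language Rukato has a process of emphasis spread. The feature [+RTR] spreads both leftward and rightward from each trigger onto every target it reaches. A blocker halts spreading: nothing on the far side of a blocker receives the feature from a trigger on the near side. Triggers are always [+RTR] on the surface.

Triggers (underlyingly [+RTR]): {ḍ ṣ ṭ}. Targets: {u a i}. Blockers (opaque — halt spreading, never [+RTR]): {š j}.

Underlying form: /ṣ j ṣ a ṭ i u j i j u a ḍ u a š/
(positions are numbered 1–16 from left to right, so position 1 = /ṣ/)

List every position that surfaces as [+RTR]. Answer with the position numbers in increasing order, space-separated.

From /ṣ/ at 1 rightward: 2 /j/ blocks.
From /ṣ/ at 1 leftward: word edge.
From /ṣ/ at 3 rightward: 4 /a/ → [+RTR]; 5 /ṭ/ is itself a trigger — this domain ends here.
From /ṣ/ at 3 leftward: 2 /j/ blocks.
From /ṭ/ at 5 rightward: 6 /i/ → [+RTR]; 7 /u/ → [+RTR]; 8 /j/ blocks.
From /ṭ/ at 5 leftward: 4 /a/ → [+RTR]; 3 /ṣ/ is itself a trigger — this domain ends here.
From /ḍ/ at 13 rightward: 14 /u/ → [+RTR]; 15 /a/ → [+RTR]; 16 /š/ blocks.
From /ḍ/ at 13 leftward: 12 /a/ → [+RTR]; 11 /u/ → [+RTR]; 10 /j/ blocks.
Target with no active source: position 9 stays [-emphatic].

1 3 4 5 6 7 11 12 13 14 15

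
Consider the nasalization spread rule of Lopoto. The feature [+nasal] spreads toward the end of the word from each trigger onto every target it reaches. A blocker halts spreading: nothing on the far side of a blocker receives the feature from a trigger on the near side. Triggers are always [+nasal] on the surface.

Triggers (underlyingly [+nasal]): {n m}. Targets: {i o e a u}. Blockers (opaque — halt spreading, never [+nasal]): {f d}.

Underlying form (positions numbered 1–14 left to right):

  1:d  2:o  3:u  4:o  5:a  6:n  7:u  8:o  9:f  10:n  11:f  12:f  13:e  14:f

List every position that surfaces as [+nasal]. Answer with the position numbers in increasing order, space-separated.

6 7 8 10

From /n/ at 6 rightward: 7 /u/ → [+nasal]; 8 /o/ → [+nasal]; 9 /f/ blocks.
From /n/ at 10 rightward: 11 /f/ blocks.
Targets with no active source: positions 2 3 4 5 13 stay [-nasal].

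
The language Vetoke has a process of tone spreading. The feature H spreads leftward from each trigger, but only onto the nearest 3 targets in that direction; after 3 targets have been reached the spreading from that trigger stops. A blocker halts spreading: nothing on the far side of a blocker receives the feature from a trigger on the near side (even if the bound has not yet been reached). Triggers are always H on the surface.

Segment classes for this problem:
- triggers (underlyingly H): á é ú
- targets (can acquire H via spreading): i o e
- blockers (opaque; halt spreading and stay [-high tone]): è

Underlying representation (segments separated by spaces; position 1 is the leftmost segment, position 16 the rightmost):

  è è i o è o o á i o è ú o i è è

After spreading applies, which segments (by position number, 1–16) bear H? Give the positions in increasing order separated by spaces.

6 7 8 12

From /á/ at 8 leftward: 7 /o/ → H; 6 /o/ → H; 5 /è/ blocks.
From /ú/ at 12 leftward: 11 /è/ blocks.
Targets with no active source: positions 3 4 9 10 13 14 stay [-high tone].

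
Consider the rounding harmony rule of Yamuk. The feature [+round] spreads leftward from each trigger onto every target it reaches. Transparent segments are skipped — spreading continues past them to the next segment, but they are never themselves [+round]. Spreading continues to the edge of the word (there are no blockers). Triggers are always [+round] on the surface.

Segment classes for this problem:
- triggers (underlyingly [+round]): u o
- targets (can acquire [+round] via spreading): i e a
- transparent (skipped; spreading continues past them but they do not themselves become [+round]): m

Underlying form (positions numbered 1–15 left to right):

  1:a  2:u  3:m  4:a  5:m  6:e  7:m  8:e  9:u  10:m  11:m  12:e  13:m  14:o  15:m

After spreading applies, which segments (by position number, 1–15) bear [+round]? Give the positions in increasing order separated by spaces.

1 2 4 6 8 9 12 14

From /u/ at 2 leftward: 1 /a/ → [+round]; word edge.
From /u/ at 9 leftward: 8 /e/ → [+round]; 7 /m/ transparent; 6 /e/ → [+round]; 5 /m/ transparent; 4 /a/ → [+round]; 3 /m/ transparent; 2 /u/ is itself a trigger — this domain ends here.
From /o/ at 14 leftward: 13 /m/ transparent; 12 /e/ → [+round]; 11 /m/ transparent; 10 /m/ transparent; 9 /u/ is itself a trigger — this domain ends here.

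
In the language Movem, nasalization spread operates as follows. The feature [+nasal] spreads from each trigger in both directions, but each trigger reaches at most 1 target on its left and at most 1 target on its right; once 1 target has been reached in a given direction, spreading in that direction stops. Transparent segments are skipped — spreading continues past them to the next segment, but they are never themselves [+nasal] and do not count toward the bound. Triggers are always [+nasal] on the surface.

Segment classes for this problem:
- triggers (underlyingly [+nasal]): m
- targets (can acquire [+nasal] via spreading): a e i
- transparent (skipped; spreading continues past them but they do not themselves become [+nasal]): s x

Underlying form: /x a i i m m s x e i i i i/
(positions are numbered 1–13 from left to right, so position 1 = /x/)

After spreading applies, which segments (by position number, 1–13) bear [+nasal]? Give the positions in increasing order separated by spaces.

4 5 6 9

From /m/ at 5 rightward: 6 /m/ is itself a trigger — this domain ends here.
From /m/ at 5 leftward: 4 /i/ → [+nasal]; bound reached.
From /m/ at 6 rightward: 7 /s/ transparent; 8 /x/ transparent; 9 /e/ → [+nasal]; bound reached.
From /m/ at 6 leftward: 5 /m/ is itself a trigger — this domain ends here.
Targets with no active source: positions 2 3 10 11 12 13 stay [-nasal].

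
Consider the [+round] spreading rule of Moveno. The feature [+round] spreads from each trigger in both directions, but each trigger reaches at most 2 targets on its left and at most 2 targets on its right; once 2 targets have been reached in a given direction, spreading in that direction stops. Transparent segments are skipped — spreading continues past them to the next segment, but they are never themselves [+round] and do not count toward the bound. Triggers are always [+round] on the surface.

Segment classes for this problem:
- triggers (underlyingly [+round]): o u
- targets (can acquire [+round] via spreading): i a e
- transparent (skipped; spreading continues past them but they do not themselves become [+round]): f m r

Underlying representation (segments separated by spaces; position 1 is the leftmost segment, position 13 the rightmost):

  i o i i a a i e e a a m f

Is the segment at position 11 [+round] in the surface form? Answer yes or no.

From /o/ at 2 rightward: 3 /i/ → [+round]; 4 /i/ → [+round]; bound reached.
From /o/ at 2 leftward: 1 /i/ → [+round]; word edge.
Targets with no active source: positions 5 6 7 8 9 10 11 stay [-round].
[+round] positions on the surface: 1 2 3 4.

no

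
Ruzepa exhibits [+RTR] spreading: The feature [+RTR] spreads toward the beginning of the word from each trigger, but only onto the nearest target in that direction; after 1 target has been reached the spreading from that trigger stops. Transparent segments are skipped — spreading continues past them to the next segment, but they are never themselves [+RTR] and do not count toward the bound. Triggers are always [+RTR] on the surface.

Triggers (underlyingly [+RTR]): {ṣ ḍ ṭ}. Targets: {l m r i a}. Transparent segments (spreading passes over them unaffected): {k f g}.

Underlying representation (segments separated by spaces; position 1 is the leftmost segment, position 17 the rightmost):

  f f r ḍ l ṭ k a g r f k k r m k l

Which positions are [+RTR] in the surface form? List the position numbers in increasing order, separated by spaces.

From /ḍ/ at 4 leftward: 3 /r/ → [+RTR]; bound reached.
From /ṭ/ at 6 leftward: 5 /l/ → [+RTR]; bound reached.
Targets with no active source: positions 8 10 14 15 17 stay [-emphatic].

3 4 5 6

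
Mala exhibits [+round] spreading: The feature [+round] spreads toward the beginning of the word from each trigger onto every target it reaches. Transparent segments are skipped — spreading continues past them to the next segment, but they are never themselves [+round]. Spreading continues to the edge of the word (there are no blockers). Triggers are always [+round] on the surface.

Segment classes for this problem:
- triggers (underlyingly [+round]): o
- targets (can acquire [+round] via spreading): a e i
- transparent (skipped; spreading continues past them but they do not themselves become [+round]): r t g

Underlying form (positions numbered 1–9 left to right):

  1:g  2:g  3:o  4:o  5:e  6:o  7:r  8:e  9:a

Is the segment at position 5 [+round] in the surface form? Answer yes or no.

yes

From /o/ at 3 leftward: 2 /g/ transparent; 1 /g/ transparent; word edge.
From /o/ at 4 leftward: 3 /o/ is itself a trigger — this domain ends here.
From /o/ at 6 leftward: 5 /e/ → [+round]; 4 /o/ is itself a trigger — this domain ends here.
Targets with no active source: positions 8 9 stay [-round].
[+round] positions on the surface: 3 4 5 6.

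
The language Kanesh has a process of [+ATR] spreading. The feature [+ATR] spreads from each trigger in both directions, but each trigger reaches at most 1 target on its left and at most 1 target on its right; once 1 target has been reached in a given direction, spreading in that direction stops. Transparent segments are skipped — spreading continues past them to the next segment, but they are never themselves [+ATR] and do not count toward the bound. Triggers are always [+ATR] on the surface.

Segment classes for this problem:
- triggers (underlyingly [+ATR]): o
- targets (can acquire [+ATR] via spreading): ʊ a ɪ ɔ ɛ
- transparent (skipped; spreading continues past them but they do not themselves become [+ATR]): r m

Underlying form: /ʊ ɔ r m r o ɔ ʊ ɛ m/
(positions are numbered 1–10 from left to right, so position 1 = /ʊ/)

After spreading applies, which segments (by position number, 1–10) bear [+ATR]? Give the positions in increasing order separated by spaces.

From /o/ at 6 rightward: 7 /ɔ/ → [+ATR]; bound reached.
From /o/ at 6 leftward: 5 /r/ transparent; 4 /m/ transparent; 3 /r/ transparent; 2 /ɔ/ → [+ATR]; bound reached.
Targets with no active source: positions 1 8 9 stay [-ATR].

2 6 7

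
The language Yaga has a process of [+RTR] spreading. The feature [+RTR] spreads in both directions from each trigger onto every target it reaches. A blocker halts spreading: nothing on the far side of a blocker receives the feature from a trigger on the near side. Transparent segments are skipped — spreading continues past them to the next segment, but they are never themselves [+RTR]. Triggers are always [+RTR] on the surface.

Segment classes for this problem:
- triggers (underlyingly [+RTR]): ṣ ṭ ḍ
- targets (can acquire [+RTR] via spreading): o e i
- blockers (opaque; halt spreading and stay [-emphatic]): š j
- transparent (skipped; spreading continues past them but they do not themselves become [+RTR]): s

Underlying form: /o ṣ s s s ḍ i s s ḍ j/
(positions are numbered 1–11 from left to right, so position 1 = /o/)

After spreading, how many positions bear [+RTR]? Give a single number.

5

From /ṣ/ at 2 rightward: 3 /s/ transparent; 4 /s/ transparent; 5 /s/ transparent; 6 /ḍ/ is itself a trigger — this domain ends here.
From /ṣ/ at 2 leftward: 1 /o/ → [+RTR]; word edge.
From /ḍ/ at 6 rightward: 7 /i/ → [+RTR]; 8 /s/ transparent; 9 /s/ transparent; 10 /ḍ/ is itself a trigger — this domain ends here.
From /ḍ/ at 6 leftward: 5 /s/ transparent; 4 /s/ transparent; 3 /s/ transparent; 2 /ṣ/ is itself a trigger — this domain ends here.
From /ḍ/ at 10 rightward: 11 /j/ blocks.
From /ḍ/ at 10 leftward: 9 /s/ transparent; 8 /s/ transparent; 7 /i/ → [+RTR]; 6 /ḍ/ is itself a trigger — this domain ends here.
[+RTR] positions on the surface: 1 2 6 7 10.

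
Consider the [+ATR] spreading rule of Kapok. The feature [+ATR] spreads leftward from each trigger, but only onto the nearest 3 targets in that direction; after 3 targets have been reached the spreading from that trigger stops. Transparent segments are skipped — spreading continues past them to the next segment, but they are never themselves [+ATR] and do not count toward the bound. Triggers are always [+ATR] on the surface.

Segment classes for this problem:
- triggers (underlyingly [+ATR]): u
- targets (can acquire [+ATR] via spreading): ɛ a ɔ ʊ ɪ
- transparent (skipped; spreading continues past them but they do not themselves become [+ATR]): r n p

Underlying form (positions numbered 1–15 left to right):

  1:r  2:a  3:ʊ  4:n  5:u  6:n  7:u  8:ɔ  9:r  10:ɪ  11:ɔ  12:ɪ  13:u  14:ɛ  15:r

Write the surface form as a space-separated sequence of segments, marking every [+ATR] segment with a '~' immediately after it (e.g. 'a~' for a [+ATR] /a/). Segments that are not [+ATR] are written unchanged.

From /u/ at 5 leftward: 4 /n/ transparent; 3 /ʊ/ → [+ATR]; 2 /a/ → [+ATR]; 1 /r/ transparent; word edge.
From /u/ at 7 leftward: 6 /n/ transparent; 5 /u/ is itself a trigger — this domain ends here.
From /u/ at 13 leftward: 12 /ɪ/ → [+ATR]; 11 /ɔ/ → [+ATR]; 10 /ɪ/ → [+ATR]; bound reached.
Targets with no active source: positions 8 14 stay [-ATR].
[+ATR] positions on the surface: 2 3 5 7 10 11 12 13.

r a~ ʊ~ n u~ n u~ ɔ r ɪ~ ɔ~ ɪ~ u~ ɛ r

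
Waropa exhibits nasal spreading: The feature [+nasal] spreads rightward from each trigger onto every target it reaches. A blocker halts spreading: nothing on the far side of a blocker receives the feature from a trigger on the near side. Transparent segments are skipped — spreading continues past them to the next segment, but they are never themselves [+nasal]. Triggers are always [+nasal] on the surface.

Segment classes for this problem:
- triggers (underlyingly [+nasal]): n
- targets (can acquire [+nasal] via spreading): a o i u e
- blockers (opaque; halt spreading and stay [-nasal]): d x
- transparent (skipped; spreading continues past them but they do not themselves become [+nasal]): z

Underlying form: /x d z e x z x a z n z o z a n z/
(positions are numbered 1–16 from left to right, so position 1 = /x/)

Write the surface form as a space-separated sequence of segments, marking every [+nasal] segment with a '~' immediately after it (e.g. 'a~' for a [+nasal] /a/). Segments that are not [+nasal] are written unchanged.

From /n/ at 10 rightward: 11 /z/ transparent; 12 /o/ → [+nasal]; 13 /z/ transparent; 14 /a/ → [+nasal]; 15 /n/ is itself a trigger — this domain ends here.
From /n/ at 15 rightward: 16 /z/ transparent; word edge.
Targets with no active source: positions 4 8 stay [-nasal].
[+nasal] positions on the surface: 10 12 14 15.

x d z e x z x a z n~ z o~ z a~ n~ z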